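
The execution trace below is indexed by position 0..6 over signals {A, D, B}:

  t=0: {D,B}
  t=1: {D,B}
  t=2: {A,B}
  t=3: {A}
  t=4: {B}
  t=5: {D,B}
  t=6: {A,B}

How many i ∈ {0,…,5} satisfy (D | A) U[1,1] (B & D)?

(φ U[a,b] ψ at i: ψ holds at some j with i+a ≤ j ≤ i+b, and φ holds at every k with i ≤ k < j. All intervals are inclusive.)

1

Evaluate at each i in [0,5]:
  i=0: ✓ (rhs at j=1; lhs holds on [0,0])
  i=1: ✗ (no rhs in [2,2])
  i=2: ✗ (no rhs in [3,3])
  i=3: ✗ (no rhs in [4,4])
  i=4: ✗ (lhs fails at k=4 before rhs at j=5)
  i=5: ✗ (no rhs in [6,6])
Positions where it holds: {0} → 1.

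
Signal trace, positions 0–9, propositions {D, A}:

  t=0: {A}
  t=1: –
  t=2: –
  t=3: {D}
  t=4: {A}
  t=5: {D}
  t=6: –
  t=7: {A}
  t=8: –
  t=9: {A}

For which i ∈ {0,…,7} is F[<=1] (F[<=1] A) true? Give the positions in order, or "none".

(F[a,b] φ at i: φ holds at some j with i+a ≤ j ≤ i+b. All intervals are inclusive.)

0, 2, 3, 4, 5, 6, 7

Evaluate at each i in [0,7]:
  i=0: ✓ (witness j=0)
  i=1: ✗ (none in [1,2])
  i=2: ✓ (witness j=3)
  i=3: ✓ (witness j=3)
  i=4: ✓ (witness j=4)
  i=5: ✓ (witness j=6)
  i=6: ✓ (witness j=6)
  i=7: ✓ (witness j=7)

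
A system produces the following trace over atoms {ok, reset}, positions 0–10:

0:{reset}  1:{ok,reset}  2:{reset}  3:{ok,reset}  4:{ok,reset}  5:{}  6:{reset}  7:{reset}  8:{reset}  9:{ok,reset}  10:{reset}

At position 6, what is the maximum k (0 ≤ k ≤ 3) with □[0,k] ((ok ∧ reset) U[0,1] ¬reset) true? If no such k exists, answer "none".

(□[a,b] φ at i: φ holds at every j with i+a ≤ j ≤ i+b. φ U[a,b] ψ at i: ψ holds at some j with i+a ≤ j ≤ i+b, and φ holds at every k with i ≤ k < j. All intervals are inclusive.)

((ok ∧ reset) U[0,1] ¬reset) must hold from j=6 onward; find where it first fails.
  j=6: fails → no k works.

none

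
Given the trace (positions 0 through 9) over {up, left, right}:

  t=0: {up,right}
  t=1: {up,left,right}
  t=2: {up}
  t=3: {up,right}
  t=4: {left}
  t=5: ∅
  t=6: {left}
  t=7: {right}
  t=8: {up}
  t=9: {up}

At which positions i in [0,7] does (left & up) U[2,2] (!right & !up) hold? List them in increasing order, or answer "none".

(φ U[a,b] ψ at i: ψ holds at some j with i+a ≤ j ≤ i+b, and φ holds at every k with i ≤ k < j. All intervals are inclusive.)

none

Evaluate at each i in [0,7]:
  i=0: ✗ (no rhs in [2,2])
  i=1: ✗ (no rhs in [3,3])
  i=2: ✗ (lhs fails at k=2 before rhs at j=4)
  i=3: ✗ (lhs fails at k=3 before rhs at j=5)
  i=4: ✗ (lhs fails at k=4 before rhs at j=6)
  i=5: ✗ (no rhs in [7,7])
  i=6: ✗ (no rhs in [8,8])
  i=7: ✗ (no rhs in [9,9])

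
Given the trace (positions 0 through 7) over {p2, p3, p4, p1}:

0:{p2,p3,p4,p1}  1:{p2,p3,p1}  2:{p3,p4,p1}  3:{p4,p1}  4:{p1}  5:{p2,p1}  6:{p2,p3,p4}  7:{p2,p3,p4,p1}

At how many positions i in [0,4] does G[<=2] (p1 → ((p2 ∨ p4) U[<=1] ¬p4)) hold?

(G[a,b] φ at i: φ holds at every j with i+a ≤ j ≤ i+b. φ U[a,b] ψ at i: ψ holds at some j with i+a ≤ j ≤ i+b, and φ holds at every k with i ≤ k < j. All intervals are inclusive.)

2

Evaluate at each i in [0,4]:
  i=0: ✗ (fails at j=2)
  i=1: ✗ (fails at j=2)
  i=2: ✗ (fails at j=2)
  i=3: ✓ (all of [3,5])
  i=4: ✓ (all of [4,6])
Positions where it holds: {3, 4} → 2.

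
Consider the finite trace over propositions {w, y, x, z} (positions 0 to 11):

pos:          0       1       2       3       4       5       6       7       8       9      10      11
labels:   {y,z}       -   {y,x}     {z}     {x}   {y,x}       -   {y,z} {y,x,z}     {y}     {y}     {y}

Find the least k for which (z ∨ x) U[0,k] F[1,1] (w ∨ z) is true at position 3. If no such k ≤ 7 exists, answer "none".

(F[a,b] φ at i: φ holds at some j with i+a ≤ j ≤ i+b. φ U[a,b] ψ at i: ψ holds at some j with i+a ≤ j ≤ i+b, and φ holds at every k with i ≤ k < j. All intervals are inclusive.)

Need earliest j ≥ 3 with F[1,1] (w ∨ z), and (z ∨ x) at every k in [3,j-1].
  j=3: rhs fails.
  j=4: rhs fails.
  j=5: rhs fails.
  j=6: rhs holds; lhs holds on [3,5]. k = 3.

3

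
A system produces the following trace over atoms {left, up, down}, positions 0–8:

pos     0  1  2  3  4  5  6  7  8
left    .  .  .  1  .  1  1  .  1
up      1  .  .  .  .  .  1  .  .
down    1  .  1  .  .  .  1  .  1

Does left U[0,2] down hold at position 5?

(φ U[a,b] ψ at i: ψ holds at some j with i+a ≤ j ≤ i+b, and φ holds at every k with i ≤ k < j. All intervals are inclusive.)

Need some j in [5,7] with down, and left at every k in [5,j-1].
  j=5: down false.
  j=6: down holds; left holds at every k in [5,5] → satisfied.

Yes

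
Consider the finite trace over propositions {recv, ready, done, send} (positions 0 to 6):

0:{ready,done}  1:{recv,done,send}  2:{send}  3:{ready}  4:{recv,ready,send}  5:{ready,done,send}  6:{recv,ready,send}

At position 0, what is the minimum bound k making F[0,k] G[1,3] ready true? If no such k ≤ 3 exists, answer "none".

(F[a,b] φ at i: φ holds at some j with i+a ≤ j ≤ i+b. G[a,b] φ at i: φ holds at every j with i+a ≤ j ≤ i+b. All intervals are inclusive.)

2

Scan j = 0,1,… for G[1,3] ready:
  j=0: fails
  j=1: fails
  j=2: holds
First hit at j=2, so smallest k = 2-0 = 2.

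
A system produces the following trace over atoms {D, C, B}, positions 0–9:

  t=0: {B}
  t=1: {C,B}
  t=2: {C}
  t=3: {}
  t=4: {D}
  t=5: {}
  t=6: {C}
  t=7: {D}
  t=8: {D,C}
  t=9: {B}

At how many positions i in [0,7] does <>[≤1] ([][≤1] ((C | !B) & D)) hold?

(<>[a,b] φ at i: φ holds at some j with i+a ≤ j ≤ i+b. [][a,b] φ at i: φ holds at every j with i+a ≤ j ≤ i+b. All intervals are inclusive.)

Evaluate at each i in [0,7]:
  i=0: ✗ (none in [0,1])
  i=1: ✗ (none in [1,2])
  i=2: ✗ (none in [2,3])
  i=3: ✗ (none in [3,4])
  i=4: ✗ (none in [4,5])
  i=5: ✗ (none in [5,6])
  i=6: ✓ (witness j=7)
  i=7: ✓ (witness j=7)
Positions where it holds: {6, 7} → 2.

2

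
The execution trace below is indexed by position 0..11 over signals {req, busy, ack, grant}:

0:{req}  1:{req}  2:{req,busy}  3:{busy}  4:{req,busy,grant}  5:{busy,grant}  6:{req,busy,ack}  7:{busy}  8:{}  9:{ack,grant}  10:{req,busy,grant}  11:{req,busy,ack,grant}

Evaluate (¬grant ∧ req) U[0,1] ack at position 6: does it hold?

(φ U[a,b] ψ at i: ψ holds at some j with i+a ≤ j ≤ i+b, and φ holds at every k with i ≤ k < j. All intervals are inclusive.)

True

Need some j in [6,7] with ack, and (¬grant ∧ req) at every k in [6,j-1].
  j=6: ack holds; no prefix to check → satisfied.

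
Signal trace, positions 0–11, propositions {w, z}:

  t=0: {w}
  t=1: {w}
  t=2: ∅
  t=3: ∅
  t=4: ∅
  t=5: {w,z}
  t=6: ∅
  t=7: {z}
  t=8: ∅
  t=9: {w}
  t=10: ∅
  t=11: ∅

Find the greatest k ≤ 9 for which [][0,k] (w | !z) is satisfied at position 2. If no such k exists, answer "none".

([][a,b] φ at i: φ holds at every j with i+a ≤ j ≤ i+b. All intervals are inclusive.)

4

(w | !z) must hold from j=2 onward; find where it first fails.
  j=2: holds
  j=3: holds
  j=4: holds
  j=5: holds
  j=6: holds
  j=7: fails
Holds on [2,6], so largest k = 4.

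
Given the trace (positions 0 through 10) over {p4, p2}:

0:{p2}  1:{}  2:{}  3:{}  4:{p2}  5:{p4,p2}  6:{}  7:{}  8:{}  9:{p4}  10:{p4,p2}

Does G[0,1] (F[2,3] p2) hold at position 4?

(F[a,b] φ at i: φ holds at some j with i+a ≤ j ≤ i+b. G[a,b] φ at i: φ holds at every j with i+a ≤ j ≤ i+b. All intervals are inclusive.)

False

Check F[2,3] p2 at every j in [4,5]:
  j=4: fails (none in [6,7])
  j=5: fails (none in [7,8])
Fails at j=4 → formula fails.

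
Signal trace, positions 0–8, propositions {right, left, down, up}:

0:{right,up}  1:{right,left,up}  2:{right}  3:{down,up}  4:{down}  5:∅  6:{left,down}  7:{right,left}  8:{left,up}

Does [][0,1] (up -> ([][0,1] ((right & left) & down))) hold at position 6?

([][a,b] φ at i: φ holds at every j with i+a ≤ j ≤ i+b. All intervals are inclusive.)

Yes

Check (up -> ([][0,1] ((right & left) & down))) at every j in [6,7]:
  j=6: antecedent false → ✓
  j=7: antecedent false → ✓
All positions satisfy it → formula holds.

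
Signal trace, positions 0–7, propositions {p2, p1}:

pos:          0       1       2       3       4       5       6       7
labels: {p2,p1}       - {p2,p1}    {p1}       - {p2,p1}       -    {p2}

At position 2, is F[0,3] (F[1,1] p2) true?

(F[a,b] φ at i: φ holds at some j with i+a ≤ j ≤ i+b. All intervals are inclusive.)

Holds

Check F[1,1] p2 at each j in [2,5]:
  j=2: fails (none in [3,3])
  j=3: fails (none in [4,4])
  j=4: holds (witness at 5)
  j=5: fails (none in [6,6])
Found at j=4 → formula holds.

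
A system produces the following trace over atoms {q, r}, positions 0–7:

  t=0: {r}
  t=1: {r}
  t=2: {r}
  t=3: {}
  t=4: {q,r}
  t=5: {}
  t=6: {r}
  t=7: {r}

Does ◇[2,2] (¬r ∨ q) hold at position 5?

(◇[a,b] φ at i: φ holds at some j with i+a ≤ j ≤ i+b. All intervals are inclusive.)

False

Check (¬r ∨ q) at each j in [7,7]:
  j=7: false
No position in the window satisfies it → formula fails.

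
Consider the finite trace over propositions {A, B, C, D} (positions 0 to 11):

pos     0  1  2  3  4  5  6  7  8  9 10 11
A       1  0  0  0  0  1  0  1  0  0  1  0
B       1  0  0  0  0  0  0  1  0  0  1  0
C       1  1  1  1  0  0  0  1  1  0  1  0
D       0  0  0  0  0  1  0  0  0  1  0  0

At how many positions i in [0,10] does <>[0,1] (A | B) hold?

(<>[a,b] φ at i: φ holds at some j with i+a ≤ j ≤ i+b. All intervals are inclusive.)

Evaluate at each i in [0,10]:
  i=0: ✓ (witness j=0)
  i=1: ✗ (none in [1,2])
  i=2: ✗ (none in [2,3])
  i=3: ✗ (none in [3,4])
  i=4: ✓ (witness j=5)
  i=5: ✓ (witness j=5)
  i=6: ✓ (witness j=7)
  i=7: ✓ (witness j=7)
  i=8: ✗ (none in [8,9])
  i=9: ✓ (witness j=10)
  i=10: ✓ (witness j=10)
Positions where it holds: {0, 4, 5, 6, 7, 9, 10} → 7.

7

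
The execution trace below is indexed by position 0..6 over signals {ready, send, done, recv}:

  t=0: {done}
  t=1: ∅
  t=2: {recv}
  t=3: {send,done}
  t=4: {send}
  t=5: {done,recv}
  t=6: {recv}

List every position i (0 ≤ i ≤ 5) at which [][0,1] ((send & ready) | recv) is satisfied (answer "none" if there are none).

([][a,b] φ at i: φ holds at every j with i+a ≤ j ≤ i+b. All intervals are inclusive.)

5

Evaluate at each i in [0,5]:
  i=0: ✗ (fails at j=0)
  i=1: ✗ (fails at j=1)
  i=2: ✗ (fails at j=3)
  i=3: ✗ (fails at j=3)
  i=4: ✗ (fails at j=4)
  i=5: ✓ (all of [5,6])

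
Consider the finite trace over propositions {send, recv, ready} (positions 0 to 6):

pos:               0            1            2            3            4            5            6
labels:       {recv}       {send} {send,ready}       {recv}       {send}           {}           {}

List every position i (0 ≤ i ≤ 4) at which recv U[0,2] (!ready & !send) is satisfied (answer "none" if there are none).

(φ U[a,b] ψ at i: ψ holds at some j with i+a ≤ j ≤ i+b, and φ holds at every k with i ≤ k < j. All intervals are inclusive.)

0, 3

Evaluate at each i in [0,4]:
  i=0: ✓ (rhs at j=0)
  i=1: ✗ (lhs fails at k=1 before rhs at j=3)
  i=2: ✗ (lhs fails at k=2 before rhs at j=3)
  i=3: ✓ (rhs at j=3)
  i=4: ✗ (lhs fails at k=4 before rhs at j=5)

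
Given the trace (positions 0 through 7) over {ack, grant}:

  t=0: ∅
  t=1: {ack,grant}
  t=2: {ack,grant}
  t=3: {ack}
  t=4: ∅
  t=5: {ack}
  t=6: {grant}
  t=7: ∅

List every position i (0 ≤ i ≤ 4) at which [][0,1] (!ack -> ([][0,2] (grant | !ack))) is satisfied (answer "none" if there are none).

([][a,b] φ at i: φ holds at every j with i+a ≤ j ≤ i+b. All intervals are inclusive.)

0, 1, 2

Evaluate at each i in [0,4]:
  i=0: ✓ (all of [0,1])
  i=1: ✓ (all of [1,2])
  i=2: ✓ (all of [2,3])
  i=3: ✗ (fails at j=4)
  i=4: ✗ (fails at j=4)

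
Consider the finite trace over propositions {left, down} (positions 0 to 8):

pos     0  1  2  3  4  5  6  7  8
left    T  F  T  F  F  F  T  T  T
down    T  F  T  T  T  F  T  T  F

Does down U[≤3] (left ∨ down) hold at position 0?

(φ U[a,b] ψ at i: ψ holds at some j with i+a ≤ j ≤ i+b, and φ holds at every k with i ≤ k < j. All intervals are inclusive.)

Need some j in [0,3] with (left ∨ down), and down at every k in [0,j-1].
  j=0: (left ∨ down) holds; no prefix to check → satisfied.

Holds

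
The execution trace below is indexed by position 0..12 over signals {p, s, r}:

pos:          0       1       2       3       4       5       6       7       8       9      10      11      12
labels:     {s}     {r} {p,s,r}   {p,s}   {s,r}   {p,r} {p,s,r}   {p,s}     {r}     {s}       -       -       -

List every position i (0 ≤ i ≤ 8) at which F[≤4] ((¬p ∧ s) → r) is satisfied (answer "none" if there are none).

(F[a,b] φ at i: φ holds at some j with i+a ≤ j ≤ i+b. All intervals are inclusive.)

0, 1, 2, 3, 4, 5, 6, 7, 8

Evaluate at each i in [0,8]:
  i=0: ✓ (witness j=1)
  i=1: ✓ (witness j=1)
  i=2: ✓ (witness j=2)
  i=3: ✓ (witness j=3)
  i=4: ✓ (witness j=4)
  i=5: ✓ (witness j=5)
  i=6: ✓ (witness j=6)
  i=7: ✓ (witness j=7)
  i=8: ✓ (witness j=8)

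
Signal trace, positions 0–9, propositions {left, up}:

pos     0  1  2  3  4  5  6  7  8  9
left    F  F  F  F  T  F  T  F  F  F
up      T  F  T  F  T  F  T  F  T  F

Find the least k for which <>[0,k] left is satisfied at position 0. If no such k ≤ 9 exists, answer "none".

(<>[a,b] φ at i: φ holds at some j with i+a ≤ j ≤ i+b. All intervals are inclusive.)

4

Scan j = 0,1,… for left:
  j=0: fails
  j=1: fails
  j=2: fails
  j=3: fails
  j=4: holds
First hit at j=4, so smallest k = 4-0 = 4.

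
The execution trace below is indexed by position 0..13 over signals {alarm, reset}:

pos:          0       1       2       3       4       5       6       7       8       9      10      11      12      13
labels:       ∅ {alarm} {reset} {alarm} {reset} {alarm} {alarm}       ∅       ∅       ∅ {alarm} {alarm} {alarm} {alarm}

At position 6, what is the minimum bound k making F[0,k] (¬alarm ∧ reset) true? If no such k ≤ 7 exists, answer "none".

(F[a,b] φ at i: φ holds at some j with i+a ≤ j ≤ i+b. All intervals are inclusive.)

Scan j = 6,7,… for (¬alarm ∧ reset):
  j=6: fails
  j=7: fails
  j=8: fails
  j=9: fails
  j=10: fails
  j=11: fails
  j=12: fails
  j=13: fails
No j in [6,13] satisfies it → none.

none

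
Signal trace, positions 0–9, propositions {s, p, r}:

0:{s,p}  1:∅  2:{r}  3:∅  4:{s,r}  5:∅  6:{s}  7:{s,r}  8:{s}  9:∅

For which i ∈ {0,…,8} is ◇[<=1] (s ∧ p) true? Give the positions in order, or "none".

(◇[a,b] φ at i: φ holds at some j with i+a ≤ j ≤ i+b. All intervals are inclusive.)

Evaluate at each i in [0,8]:
  i=0: ✓ (witness j=0)
  i=1: ✗ (none in [1,2])
  i=2: ✗ (none in [2,3])
  i=3: ✗ (none in [3,4])
  i=4: ✗ (none in [4,5])
  i=5: ✗ (none in [5,6])
  i=6: ✗ (none in [6,7])
  i=7: ✗ (none in [7,8])
  i=8: ✗ (none in [8,9])

0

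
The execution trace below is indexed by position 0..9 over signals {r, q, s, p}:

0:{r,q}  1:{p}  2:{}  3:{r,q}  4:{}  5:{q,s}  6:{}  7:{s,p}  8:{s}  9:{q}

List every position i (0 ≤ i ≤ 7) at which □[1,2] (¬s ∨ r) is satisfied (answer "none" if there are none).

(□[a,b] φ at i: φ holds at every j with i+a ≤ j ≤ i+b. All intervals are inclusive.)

Evaluate at each i in [0,7]:
  i=0: ✓ (all of [1,2])
  i=1: ✓ (all of [2,3])
  i=2: ✓ (all of [3,4])
  i=3: ✗ (fails at j=5)
  i=4: ✗ (fails at j=5)
  i=5: ✗ (fails at j=7)
  i=6: ✗ (fails at j=7)
  i=7: ✗ (fails at j=8)

0, 1, 2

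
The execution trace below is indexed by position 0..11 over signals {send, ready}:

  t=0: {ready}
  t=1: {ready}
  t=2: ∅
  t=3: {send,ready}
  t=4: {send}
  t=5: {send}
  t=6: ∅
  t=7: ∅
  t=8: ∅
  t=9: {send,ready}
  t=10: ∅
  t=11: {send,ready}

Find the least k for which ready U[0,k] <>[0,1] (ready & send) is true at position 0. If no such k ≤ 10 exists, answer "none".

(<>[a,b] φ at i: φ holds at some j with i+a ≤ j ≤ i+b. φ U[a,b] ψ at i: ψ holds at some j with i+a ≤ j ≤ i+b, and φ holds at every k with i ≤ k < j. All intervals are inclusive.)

2

Need earliest j ≥ 0 with <>[0,1] (ready & send), and ready at every k in [0,j-1].
  j=0: rhs fails.
  j=1: rhs fails.
  j=2: rhs holds; lhs holds on [0,1]. k = 2.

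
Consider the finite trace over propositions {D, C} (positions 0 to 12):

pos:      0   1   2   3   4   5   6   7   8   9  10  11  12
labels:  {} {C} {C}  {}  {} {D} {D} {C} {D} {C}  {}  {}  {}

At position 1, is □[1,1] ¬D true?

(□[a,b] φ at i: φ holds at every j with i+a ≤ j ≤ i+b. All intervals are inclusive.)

Holds

Check ¬D at every j in [2,2]:
  j=2: true
All positions satisfy it → formula holds.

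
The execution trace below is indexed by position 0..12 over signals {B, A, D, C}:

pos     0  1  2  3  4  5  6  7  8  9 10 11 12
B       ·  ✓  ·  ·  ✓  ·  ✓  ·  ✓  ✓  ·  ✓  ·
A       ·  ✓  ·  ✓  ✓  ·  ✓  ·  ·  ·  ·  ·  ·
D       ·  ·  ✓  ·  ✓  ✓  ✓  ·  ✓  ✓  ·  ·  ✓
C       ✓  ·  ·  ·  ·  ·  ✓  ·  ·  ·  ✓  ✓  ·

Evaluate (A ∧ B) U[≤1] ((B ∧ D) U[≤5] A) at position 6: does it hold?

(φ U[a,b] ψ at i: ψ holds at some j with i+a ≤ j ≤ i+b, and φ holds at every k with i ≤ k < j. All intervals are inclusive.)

Need some j in [6,7] with ((B ∧ D) U[≤5] A), and (A ∧ B) at every k in [6,j-1].
  j=6: ((B ∧ D) U[≤5] A) holds; no prefix to check → satisfied.

True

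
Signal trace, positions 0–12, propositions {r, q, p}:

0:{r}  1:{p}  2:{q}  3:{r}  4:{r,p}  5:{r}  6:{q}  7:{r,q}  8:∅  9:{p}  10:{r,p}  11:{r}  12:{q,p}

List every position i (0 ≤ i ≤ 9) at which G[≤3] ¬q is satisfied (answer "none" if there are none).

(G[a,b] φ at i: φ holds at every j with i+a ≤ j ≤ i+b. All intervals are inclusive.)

8

Evaluate at each i in [0,9]:
  i=0: ✗ (fails at j=2)
  i=1: ✗ (fails at j=2)
  i=2: ✗ (fails at j=2)
  i=3: ✗ (fails at j=6)
  i=4: ✗ (fails at j=6)
  i=5: ✗ (fails at j=6)
  i=6: ✗ (fails at j=6)
  i=7: ✗ (fails at j=7)
  i=8: ✓ (all of [8,11])
  i=9: ✗ (fails at j=12)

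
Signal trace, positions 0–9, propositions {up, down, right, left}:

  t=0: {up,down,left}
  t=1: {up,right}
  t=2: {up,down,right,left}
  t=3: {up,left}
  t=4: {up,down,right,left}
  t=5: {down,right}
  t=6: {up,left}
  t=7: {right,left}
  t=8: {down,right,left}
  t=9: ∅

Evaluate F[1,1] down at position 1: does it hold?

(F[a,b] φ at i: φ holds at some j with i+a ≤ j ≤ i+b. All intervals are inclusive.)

Holds

Check down at each j in [2,2]:
  j=2: true
Found at j=2 → formula holds.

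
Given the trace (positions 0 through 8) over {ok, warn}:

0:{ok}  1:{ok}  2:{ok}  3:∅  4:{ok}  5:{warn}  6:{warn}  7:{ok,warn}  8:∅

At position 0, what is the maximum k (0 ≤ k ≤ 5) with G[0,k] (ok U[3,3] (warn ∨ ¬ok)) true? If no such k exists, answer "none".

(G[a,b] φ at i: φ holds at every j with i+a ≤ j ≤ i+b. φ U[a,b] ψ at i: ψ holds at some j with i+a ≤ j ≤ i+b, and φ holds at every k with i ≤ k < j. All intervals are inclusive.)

0

(ok U[3,3] (warn ∨ ¬ok)) must hold from j=0 onward; find where it first fails.
  j=0: holds
  j=1: fails
Holds on [0,0], so largest k = 0.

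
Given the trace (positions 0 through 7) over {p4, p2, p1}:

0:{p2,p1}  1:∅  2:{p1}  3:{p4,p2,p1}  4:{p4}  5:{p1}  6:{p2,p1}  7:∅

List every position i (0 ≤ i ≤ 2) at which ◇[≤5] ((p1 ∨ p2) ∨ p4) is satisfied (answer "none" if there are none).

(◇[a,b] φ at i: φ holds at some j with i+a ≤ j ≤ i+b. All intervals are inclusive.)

Evaluate at each i in [0,2]:
  i=0: ✓ (witness j=0)
  i=1: ✓ (witness j=2)
  i=2: ✓ (witness j=2)

0, 1, 2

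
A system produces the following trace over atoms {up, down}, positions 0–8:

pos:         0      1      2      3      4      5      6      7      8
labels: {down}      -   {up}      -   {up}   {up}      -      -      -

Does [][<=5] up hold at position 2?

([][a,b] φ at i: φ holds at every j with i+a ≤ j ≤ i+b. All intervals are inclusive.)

Does not hold

Check up at every j in [2,7]:
  j=2: true
  j=3: false
  j=4: true
  j=5: true
  j=6: false
  j=7: false
Fails at j=3 → formula fails.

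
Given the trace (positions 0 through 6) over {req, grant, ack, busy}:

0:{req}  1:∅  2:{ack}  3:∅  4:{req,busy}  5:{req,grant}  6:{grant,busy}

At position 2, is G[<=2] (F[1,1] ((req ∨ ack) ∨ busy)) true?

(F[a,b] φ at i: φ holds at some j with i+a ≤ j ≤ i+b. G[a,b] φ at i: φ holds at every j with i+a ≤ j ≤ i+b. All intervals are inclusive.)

False

Check F[1,1] ((req ∨ ack) ∨ busy) at every j in [2,4]:
  j=2: fails (none in [3,3])
  j=3: holds (witness at 4)
  j=4: holds (witness at 5)
Fails at j=2 → formula fails.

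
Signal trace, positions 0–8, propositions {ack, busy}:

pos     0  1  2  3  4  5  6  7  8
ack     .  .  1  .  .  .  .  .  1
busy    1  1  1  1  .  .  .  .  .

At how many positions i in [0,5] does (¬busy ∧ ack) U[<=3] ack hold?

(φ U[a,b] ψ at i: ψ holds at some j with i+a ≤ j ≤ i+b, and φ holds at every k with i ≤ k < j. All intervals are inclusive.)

1

Evaluate at each i in [0,5]:
  i=0: ✗ (lhs fails at k=0 before rhs at j=2)
  i=1: ✗ (lhs fails at k=1 before rhs at j=2)
  i=2: ✓ (rhs at j=2)
  i=3: ✗ (no rhs in [3,6])
  i=4: ✗ (no rhs in [4,7])
  i=5: ✗ (lhs fails at k=5 before rhs at j=8)
Positions where it holds: {2} → 1.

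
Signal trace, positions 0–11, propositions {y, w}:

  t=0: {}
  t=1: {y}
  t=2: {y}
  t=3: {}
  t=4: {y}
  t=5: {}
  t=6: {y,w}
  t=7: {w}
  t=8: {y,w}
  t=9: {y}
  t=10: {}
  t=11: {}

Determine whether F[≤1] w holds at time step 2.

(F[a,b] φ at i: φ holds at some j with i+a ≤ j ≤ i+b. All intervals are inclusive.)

False

Check w at each j in [2,3]:
  j=2: false
  j=3: false
No position in the window satisfies it → formula fails.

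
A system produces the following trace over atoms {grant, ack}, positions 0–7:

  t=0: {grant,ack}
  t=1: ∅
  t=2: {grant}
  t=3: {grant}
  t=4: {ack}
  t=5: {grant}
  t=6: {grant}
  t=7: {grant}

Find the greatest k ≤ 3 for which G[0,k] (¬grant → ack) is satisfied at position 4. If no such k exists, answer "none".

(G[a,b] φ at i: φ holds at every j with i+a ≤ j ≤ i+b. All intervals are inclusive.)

3

(¬grant → ack) must hold from j=4 onward; find where it first fails.
  j=4: holds
  j=5: holds
  j=6: holds
  j=7: holds
Holds through j=7; largest k = 3.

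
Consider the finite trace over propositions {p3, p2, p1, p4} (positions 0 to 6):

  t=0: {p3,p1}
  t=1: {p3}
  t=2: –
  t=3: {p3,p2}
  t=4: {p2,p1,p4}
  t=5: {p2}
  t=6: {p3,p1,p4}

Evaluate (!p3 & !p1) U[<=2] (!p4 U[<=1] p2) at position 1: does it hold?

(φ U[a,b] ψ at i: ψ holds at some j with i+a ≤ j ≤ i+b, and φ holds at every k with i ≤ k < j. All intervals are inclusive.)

Does not hold

Need some j in [1,3] with (!p4 U[<=1] p2), and (!p3 & !p1) at every k in [1,j-1].
  j=1: (!p4 U[<=1] p2) — fails.
  j=2: (!p4 U[<=1] p2) holds, but (!p3 & !p1) fails at k=1 → not this j.
  j=3: (!p4 U[<=1] p2) holds, but (!p3 & !p1) fails at k=1 → not this j.
No j in the window works → until fails.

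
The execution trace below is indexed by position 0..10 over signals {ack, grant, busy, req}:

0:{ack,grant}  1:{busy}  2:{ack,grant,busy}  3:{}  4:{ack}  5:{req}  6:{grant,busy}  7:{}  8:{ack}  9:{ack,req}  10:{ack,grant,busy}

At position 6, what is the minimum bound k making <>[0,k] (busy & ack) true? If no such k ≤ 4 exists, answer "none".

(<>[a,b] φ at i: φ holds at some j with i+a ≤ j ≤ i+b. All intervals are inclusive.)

Scan j = 6,7,… for (busy & ack):
  j=6: fails
  j=7: fails
  j=8: fails
  j=9: fails
  j=10: holds
First hit at j=10, so smallest k = 10-6 = 4.

4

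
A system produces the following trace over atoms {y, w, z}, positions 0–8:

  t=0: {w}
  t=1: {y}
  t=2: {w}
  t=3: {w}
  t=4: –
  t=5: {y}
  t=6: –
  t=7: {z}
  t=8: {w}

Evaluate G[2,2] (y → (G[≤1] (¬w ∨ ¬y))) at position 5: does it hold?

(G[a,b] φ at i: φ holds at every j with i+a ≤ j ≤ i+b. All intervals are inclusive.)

Check (y → (G[≤1] (¬w ∨ ¬y))) at every j in [7,7]:
  j=7: antecedent false → ✓
All positions satisfy it → formula holds.

True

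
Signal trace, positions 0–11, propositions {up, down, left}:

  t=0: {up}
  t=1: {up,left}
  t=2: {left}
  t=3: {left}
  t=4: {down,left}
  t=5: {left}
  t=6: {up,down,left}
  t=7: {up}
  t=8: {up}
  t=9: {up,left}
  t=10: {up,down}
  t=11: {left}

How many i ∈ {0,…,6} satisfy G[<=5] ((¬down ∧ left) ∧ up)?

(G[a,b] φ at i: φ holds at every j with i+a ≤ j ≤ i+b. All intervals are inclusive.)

0

Evaluate at each i in [0,6]:
  i=0: ✗ (fails at j=0)
  i=1: ✗ (fails at j=2)
  i=2: ✗ (fails at j=2)
  i=3: ✗ (fails at j=3)
  i=4: ✗ (fails at j=4)
  i=5: ✗ (fails at j=5)
  i=6: ✗ (fails at j=6)
Positions where it holds: {} → 0.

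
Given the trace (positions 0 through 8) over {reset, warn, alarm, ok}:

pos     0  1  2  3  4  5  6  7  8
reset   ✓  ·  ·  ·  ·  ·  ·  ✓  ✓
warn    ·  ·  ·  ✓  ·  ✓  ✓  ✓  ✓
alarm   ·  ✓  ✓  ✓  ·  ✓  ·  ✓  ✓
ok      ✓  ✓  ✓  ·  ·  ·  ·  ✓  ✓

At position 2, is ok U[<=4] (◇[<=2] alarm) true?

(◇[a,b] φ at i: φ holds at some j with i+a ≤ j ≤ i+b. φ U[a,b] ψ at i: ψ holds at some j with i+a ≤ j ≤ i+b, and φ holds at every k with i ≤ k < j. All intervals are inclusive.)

Holds

Need some j in [2,6] with ◇[<=2] alarm, and ok at every k in [2,j-1].
  j=2: ◇[<=2] alarm holds; no prefix to check → satisfied.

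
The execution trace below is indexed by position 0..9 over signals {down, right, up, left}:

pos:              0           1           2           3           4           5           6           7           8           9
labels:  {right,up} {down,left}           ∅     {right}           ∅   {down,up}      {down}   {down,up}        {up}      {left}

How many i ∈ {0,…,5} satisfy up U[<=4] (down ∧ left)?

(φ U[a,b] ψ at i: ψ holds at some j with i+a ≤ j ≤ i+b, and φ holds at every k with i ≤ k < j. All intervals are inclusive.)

Evaluate at each i in [0,5]:
  i=0: ✓ (rhs at j=1; lhs holds on [0,0])
  i=1: ✓ (rhs at j=1)
  i=2: ✗ (no rhs in [2,6])
  i=3: ✗ (no rhs in [3,7])
  i=4: ✗ (no rhs in [4,8])
  i=5: ✗ (no rhs in [5,9])
Positions where it holds: {0, 1} → 2.

2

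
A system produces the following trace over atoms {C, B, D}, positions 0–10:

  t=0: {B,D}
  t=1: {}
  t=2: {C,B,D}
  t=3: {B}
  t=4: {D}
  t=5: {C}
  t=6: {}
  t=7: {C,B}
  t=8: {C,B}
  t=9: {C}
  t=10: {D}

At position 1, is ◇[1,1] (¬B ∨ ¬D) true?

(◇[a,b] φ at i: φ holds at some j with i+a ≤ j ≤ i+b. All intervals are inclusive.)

Does not hold

Check (¬B ∨ ¬D) at each j in [2,2]:
  j=2: false
No position in the window satisfies it → formula fails.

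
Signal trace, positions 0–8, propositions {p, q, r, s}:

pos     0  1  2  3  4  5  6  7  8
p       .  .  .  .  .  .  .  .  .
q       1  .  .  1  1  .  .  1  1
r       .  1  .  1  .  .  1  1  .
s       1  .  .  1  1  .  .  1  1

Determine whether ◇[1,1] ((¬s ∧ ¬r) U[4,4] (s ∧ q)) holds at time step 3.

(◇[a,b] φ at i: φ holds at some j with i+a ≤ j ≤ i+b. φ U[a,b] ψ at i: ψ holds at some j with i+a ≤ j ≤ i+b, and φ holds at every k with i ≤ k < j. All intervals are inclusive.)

Does not hold

Check ((¬s ∧ ¬r) U[4,4] (s ∧ q)) at each j in [4,4]:
  j=4: fails
No position in the window satisfies it → formula fails.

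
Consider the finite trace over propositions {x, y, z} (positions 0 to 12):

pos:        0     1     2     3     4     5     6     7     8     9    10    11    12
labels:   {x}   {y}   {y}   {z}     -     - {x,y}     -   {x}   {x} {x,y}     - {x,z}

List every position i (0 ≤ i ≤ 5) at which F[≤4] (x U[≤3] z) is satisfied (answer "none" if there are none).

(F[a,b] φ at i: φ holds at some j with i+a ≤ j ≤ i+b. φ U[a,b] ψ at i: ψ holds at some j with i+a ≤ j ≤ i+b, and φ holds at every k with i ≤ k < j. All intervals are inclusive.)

Evaluate at each i in [0,5]:
  i=0: ✓ (witness j=3)
  i=1: ✓ (witness j=3)
  i=2: ✓ (witness j=3)
  i=3: ✓ (witness j=3)
  i=4: ✗ (none in [4,8])
  i=5: ✗ (none in [5,9])

0, 1, 2, 3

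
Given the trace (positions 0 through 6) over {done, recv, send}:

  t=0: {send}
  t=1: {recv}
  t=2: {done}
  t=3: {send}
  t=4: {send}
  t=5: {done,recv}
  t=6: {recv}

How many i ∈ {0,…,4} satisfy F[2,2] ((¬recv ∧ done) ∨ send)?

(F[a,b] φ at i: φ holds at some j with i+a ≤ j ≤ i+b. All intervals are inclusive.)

3

Evaluate at each i in [0,4]:
  i=0: ✓ (witness j=2)
  i=1: ✓ (witness j=3)
  i=2: ✓ (witness j=4)
  i=3: ✗ (none in [5,5])
  i=4: ✗ (none in [6,6])
Positions where it holds: {0, 1, 2} → 3.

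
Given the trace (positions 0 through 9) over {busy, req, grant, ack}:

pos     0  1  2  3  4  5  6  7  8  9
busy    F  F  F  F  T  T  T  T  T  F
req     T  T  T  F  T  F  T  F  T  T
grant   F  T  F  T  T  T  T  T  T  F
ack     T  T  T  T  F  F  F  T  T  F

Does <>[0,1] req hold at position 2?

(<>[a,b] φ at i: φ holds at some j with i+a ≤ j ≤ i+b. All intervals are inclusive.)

True

Check req at each j in [2,3]:
  j=2: true
  j=3: false
Found at j=2 → formula holds.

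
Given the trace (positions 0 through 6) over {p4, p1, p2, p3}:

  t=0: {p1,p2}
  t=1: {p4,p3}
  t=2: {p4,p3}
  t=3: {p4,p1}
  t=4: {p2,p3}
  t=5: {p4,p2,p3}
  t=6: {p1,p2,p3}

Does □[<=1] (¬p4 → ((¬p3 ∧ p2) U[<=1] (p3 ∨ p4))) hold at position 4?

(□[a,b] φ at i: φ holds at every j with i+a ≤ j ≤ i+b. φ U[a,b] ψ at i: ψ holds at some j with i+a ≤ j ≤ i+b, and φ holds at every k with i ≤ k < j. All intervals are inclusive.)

Yes

Check (¬p4 → ((¬p3 ∧ p2) U[<=1] (p3 ∨ p4))) at every j in [4,5]:
  j=4: antecedent true; consequent holds → ✓
  j=5: antecedent false → ✓
All positions satisfy it → formula holds.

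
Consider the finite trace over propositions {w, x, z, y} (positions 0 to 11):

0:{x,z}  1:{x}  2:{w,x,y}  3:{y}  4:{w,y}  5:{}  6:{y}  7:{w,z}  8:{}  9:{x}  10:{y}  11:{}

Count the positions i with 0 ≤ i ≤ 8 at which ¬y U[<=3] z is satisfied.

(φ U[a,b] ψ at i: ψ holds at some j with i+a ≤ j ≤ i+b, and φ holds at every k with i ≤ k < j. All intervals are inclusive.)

2

Evaluate at each i in [0,8]:
  i=0: ✓ (rhs at j=0)
  i=1: ✗ (no rhs in [1,4])
  i=2: ✗ (no rhs in [2,5])
  i=3: ✗ (no rhs in [3,6])
  i=4: ✗ (lhs fails at k=4 before rhs at j=7)
  i=5: ✗ (lhs fails at k=6 before rhs at j=7)
  i=6: ✗ (lhs fails at k=6 before rhs at j=7)
  i=7: ✓ (rhs at j=7)
  i=8: ✗ (no rhs in [8,11])
Positions where it holds: {0, 7} → 2.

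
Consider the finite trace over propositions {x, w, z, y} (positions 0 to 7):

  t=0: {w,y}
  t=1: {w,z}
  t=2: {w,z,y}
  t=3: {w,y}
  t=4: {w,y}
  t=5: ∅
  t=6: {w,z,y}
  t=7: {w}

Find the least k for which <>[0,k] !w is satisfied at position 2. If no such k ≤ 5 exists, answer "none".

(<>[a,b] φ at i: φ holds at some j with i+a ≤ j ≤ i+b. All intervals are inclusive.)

Scan j = 2,3,… for !w:
  j=2: fails
  j=3: fails
  j=4: fails
  j=5: holds
First hit at j=5, so smallest k = 5-2 = 3.

3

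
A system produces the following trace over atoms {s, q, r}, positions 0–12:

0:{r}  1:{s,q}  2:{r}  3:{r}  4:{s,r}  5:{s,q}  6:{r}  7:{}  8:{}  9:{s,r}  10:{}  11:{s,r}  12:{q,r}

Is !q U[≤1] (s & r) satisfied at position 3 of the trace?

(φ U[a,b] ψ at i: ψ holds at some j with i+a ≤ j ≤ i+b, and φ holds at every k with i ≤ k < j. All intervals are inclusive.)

True

Need some j in [3,4] with (s & r), and !q at every k in [3,j-1].
  j=3: (s & r) false.
  j=4: (s & r) holds; !q holds at every k in [3,3] → satisfied.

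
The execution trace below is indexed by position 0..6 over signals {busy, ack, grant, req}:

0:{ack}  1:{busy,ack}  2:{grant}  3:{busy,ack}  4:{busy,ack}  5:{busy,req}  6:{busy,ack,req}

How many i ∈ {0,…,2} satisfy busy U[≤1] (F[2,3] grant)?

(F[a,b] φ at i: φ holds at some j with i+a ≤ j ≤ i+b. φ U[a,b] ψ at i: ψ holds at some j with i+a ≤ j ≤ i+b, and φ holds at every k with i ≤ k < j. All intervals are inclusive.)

Evaluate at each i in [0,2]:
  i=0: ✓ (rhs at j=0)
  i=1: ✗ (no rhs in [1,2])
  i=2: ✗ (no rhs in [2,3])
Positions where it holds: {0} → 1.

1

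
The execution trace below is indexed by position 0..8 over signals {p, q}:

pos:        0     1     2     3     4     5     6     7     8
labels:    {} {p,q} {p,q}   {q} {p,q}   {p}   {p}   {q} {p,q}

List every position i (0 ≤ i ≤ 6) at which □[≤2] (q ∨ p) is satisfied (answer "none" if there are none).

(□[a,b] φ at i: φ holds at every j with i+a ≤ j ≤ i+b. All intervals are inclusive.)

Evaluate at each i in [0,6]:
  i=0: ✗ (fails at j=0)
  i=1: ✓ (all of [1,3])
  i=2: ✓ (all of [2,4])
  i=3: ✓ (all of [3,5])
  i=4: ✓ (all of [4,6])
  i=5: ✓ (all of [5,7])
  i=6: ✓ (all of [6,8])

1, 2, 3, 4, 5, 6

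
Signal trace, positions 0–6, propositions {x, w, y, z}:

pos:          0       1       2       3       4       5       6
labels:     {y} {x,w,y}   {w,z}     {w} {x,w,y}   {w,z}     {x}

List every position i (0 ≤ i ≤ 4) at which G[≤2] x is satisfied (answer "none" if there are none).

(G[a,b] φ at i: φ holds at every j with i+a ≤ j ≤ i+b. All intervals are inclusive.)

Evaluate at each i in [0,4]:
  i=0: ✗ (fails at j=0)
  i=1: ✗ (fails at j=2)
  i=2: ✗ (fails at j=2)
  i=3: ✗ (fails at j=3)
  i=4: ✗ (fails at j=5)

none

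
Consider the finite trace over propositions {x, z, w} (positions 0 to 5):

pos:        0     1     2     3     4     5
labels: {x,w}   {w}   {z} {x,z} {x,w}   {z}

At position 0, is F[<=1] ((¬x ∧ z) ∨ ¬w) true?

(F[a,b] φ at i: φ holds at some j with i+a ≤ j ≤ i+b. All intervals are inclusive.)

Does not hold

Check ((¬x ∧ z) ∨ ¬w) at each j in [0,1]:
  j=0: false
  j=1: false
No position in the window satisfies it → formula fails.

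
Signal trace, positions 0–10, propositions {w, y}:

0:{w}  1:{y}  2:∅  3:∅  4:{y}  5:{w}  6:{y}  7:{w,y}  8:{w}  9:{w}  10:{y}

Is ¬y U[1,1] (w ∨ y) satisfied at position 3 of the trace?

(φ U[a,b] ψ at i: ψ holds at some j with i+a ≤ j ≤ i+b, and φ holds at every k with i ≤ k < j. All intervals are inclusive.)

Need some j in [4,4] with (w ∨ y), and ¬y at every k in [3,j-1].
  j=4: (w ∨ y) holds; ¬y holds at every k in [3,3] → satisfied.

Holds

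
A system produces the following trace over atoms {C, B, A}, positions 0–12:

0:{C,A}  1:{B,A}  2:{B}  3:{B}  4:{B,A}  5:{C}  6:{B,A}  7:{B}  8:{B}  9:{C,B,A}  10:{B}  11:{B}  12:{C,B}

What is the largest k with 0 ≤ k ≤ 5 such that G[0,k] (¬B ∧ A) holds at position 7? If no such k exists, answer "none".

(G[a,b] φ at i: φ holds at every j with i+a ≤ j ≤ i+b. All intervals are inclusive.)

(¬B ∧ A) must hold from j=7 onward; find where it first fails.
  j=7: fails → no k works.

none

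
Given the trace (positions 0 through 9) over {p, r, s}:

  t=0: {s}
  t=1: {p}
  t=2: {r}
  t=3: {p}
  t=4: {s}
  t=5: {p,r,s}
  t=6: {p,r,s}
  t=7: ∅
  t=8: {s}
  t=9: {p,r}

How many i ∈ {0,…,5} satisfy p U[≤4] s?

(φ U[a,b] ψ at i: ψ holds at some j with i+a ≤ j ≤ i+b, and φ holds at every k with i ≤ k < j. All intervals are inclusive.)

4

Evaluate at each i in [0,5]:
  i=0: ✓ (rhs at j=0)
  i=1: ✗ (lhs fails at k=2 before rhs at j=4)
  i=2: ✗ (lhs fails at k=2 before rhs at j=4)
  i=3: ✓ (rhs at j=4; lhs holds on [3,3])
  i=4: ✓ (rhs at j=4)
  i=5: ✓ (rhs at j=5)
Positions where it holds: {0, 3, 4, 5} → 4.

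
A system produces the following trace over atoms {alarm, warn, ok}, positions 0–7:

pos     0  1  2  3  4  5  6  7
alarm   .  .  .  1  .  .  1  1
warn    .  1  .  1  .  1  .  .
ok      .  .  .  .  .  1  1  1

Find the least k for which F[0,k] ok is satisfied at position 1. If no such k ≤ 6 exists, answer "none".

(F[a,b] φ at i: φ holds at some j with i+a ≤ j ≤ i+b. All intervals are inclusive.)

Scan j = 1,2,… for ok:
  j=1: fails
  j=2: fails
  j=3: fails
  j=4: fails
  j=5: holds
First hit at j=5, so smallest k = 5-1 = 4.

4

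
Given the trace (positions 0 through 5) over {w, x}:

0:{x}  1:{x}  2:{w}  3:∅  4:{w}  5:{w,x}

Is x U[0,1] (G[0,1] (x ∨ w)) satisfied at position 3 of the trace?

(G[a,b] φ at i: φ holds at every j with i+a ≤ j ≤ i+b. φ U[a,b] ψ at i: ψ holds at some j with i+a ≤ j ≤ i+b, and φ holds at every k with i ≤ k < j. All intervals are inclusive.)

Need some j in [3,4] with G[0,1] (x ∨ w), and x at every k in [3,j-1].
  j=3: G[0,1] (x ∨ w) — fails at 3.
  j=4: G[0,1] (x ∨ w) holds, but x fails at k=3 → not this j.
No j in the window works → until fails.

False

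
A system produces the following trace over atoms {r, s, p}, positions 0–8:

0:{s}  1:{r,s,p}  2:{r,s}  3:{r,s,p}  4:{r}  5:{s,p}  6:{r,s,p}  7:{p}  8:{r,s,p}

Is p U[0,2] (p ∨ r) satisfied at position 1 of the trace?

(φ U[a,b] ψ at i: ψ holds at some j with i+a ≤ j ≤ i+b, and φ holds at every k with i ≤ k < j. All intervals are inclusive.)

Need some j in [1,3] with (p ∨ r), and p at every k in [1,j-1].
  j=1: (p ∨ r) holds; no prefix to check → satisfied.

Holds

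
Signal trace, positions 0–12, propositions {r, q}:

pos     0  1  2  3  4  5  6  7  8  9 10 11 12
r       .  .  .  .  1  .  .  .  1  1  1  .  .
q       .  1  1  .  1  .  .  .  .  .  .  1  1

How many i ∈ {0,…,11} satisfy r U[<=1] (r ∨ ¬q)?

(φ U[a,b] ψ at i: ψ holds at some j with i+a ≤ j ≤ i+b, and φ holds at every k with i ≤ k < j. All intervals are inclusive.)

9

Evaluate at each i in [0,11]:
  i=0: ✓ (rhs at j=0)
  i=1: ✗ (no rhs in [1,2])
  i=2: ✗ (lhs fails at k=2 before rhs at j=3)
  i=3: ✓ (rhs at j=3)
  i=4: ✓ (rhs at j=4)
  i=5: ✓ (rhs at j=5)
  i=6: ✓ (rhs at j=6)
  i=7: ✓ (rhs at j=7)
  i=8: ✓ (rhs at j=8)
  i=9: ✓ (rhs at j=9)
  i=10: ✓ (rhs at j=10)
  i=11: ✗ (no rhs in [11,12])
Positions where it holds: {0, 3, 4, 5, 6, 7, 8, 9, 10} → 9.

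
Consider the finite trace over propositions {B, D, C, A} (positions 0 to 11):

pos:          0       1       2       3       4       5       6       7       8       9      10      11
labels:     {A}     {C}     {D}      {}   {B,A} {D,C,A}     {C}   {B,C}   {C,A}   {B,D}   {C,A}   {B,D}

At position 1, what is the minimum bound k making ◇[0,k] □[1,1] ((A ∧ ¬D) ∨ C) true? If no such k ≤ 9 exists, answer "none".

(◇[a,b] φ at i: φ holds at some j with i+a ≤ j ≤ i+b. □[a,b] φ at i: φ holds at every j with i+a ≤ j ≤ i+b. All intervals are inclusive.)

2

Scan j = 1,2,… for □[1,1] ((A ∧ ¬D) ∨ C):
  j=1: fails
  j=2: fails
  j=3: holds
First hit at j=3, so smallest k = 3-1 = 2.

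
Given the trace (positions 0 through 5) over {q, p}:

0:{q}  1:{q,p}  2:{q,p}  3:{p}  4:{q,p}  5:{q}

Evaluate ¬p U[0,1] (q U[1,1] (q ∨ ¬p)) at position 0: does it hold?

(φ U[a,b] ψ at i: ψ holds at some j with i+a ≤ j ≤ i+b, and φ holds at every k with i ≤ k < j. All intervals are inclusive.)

Yes

Need some j in [0,1] with (q U[1,1] (q ∨ ¬p)), and ¬p at every k in [0,j-1].
  j=0: (q U[1,1] (q ∨ ¬p)) holds; no prefix to check → satisfied.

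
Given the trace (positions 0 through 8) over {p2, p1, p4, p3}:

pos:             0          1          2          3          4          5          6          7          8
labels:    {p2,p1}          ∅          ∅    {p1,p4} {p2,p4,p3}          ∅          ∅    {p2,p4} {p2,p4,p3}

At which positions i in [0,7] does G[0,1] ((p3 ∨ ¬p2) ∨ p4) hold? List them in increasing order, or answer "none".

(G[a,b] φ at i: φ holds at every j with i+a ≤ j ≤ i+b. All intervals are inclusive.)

Evaluate at each i in [0,7]:
  i=0: ✗ (fails at j=0)
  i=1: ✓ (all of [1,2])
  i=2: ✓ (all of [2,3])
  i=3: ✓ (all of [3,4])
  i=4: ✓ (all of [4,5])
  i=5: ✓ (all of [5,6])
  i=6: ✓ (all of [6,7])
  i=7: ✓ (all of [7,8])

1, 2, 3, 4, 5, 6, 7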